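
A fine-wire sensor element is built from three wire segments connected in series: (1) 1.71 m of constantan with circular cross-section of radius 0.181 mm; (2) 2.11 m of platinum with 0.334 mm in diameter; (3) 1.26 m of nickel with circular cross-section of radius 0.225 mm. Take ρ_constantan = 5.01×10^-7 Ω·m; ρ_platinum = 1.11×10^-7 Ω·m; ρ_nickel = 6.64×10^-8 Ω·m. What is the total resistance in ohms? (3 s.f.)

11.5 Ω

Seg 1: A = πr² = π(1.8100e-04 m)² = 1.029e-07 m²
R_1 = (5.01×10^-7)(1.71)/(1.029e-07) = 8.324 Ω
Seg 2: A = π(d/2)² = π(1.6700e-04 m)² = 8.762e-08 m²
R_2 = (1.11×10^-7)(2.11)/(8.762e-08) = 2.673 Ω
Seg 3: A = πr² = π(2.2500e-04 m)² = 1.590e-07 m²
R_3 = (6.64×10^-8)(1.26)/(1.590e-07) = 0.526 Ω
R_total = R_1 + R_2 + R_3 = 11.5 Ω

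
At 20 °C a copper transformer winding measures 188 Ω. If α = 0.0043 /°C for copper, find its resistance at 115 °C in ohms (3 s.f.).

265 Ω

ΔT = 115 − 20 = 95 °C
R = R₀(1 + αΔT) = 188 × (1 + 0.0043×95) = 188 × 1.409 = 265 Ω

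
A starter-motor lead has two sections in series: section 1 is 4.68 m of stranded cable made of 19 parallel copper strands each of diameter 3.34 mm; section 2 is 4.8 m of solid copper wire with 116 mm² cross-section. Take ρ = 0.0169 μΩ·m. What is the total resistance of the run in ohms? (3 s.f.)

ρ = 0.0169 μΩ·m = 1.69×10^-8 Ω·m
Section 1: A_strand = π(1.6700e-03)² = 8.762e-06 m²; R₁ = ρL/(N·A_s) = (1.69×10^-8)(4.68)/(19×8.762e-06) = 4.751×10^-4 Ω
Section 2: A = 116 mm² = 1.160e-04 m²
R₂ = (1.69×10^-8)(4.8)/(1.160e-04) = 6.993×10^-4 Ω
R = R₁ + R₂ = 0.00117 Ω

0.00117 Ω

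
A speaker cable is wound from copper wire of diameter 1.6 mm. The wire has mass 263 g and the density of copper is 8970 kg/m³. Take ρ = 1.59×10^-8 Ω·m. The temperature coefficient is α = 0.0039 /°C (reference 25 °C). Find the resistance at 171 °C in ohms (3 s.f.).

0.181 Ω

A = π(d/2)² = π(8.0000e-04 m)² = 2.0106e-06 m²
L = m/(density·A) = 0.263/(8970×2.0106e-06) = 14.58 m
R = ρL/A = (1.59×10^-8)(14.58)/(2.0106e-06) = 0.1153 Ω
R(171 °C) = 0.1153 × (1 + 0.0039×146) = 0.181 Ω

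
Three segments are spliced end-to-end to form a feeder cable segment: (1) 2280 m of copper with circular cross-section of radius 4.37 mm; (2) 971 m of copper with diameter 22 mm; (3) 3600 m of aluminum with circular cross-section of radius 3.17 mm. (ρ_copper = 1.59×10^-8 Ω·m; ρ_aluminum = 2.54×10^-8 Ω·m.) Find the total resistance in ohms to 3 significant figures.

3.54 Ω

Seg 1: A = πr² = π(4.3700e-03 m)² = 5.999e-05 m²
R_1 = (1.59×10^-8)(2280)/(5.999e-05) = 0.6043 Ω
Seg 2: A = π(d/2)² = π(1.1000e-02 m)² = 3.801e-04 m²
R_2 = (1.59×10^-8)(971)/(3.801e-04) = 0.04061 Ω
Seg 3: A = πr² = π(3.1700e-03 m)² = 3.157e-05 m²
R_3 = (2.54×10^-8)(3600)/(3.157e-05) = 2.896 Ω
R_total = R_1 + R_2 + R_3 = 3.54 Ω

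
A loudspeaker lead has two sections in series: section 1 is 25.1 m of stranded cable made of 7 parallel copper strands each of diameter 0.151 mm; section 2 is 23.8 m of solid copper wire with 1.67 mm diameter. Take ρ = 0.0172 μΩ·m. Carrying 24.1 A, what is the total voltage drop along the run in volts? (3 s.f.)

87.5 V

ρ = 0.0172 μΩ·m = 1.72×10^-8 Ω·m
Section 1: A_strand = π(7.5500e-05)² = 1.791e-08 m²; R₁ = ρL/(N·A_s) = (1.72×10^-8)(25.1)/(7×1.791e-08) = 3.444 Ω
Section 2: A = π(d/2)² = π(8.3500e-04 m)² = 2.190e-06 m²
R₂ = (1.72×10^-8)(23.8)/(2.190e-06) = 0.1869 Ω
R = R₁ + R₂ = 3.631 Ω
V = IR = 24.1 × 3.631 = 87.5 V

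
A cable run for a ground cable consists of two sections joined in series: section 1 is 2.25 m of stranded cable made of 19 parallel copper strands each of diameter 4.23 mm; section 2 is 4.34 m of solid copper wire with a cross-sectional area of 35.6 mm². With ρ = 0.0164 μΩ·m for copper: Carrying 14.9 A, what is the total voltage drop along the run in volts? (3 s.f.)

ρ = 0.0164 μΩ·m = 1.64×10^-8 Ω·m
Section 1: A_strand = π(2.1150e-03)² = 1.405e-05 m²; R₁ = ρL/(N·A_s) = (1.64×10^-8)(2.25)/(19×1.405e-05) = 1.382×10^-4 Ω
Section 2: A = 35.6 mm² = 3.560e-05 m²
R₂ = (1.64×10^-8)(4.34)/(3.560e-05) = 0.001999 Ω
R = R₁ + R₂ = 0.002138 Ω
V = IR = 14.9 × 0.002138 = 0.0318 V

0.0318 V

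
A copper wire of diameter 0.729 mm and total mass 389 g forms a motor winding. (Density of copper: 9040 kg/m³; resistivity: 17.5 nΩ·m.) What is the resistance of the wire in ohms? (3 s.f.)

4.32 Ω

ρ = 17.5 nΩ·m = 1.75×10^-8 Ω·m
A = π(d/2)² = π(3.6450e-04 m)² = 4.1739e-07 m²
L = m/(density·A) = 0.389/(9040×4.1739e-07) = 103.1 m
R = ρL/A = (1.75×10^-8)(103.1)/(4.1739e-07) = 4.32 Ω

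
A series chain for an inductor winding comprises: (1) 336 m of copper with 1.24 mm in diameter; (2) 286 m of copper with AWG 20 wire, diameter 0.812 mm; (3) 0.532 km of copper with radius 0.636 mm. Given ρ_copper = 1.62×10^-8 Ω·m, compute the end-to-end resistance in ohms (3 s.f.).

20.2 Ω

Seg 1: A = π(d/2)² = π(6.2000e-04 m)² = 1.208e-06 m²
R_1 = (1.62×10^-8)(336)/(1.208e-06) = 4.507 Ω
Seg 2: A = π(0.812/2 mm)² = π(4.0600e-04 m)² = 5.178e-07 m²
R_2 = (1.62×10^-8)(286)/(5.178e-07) = 8.947 Ω
Seg 3: A = πr² = π(6.3600e-04 m)² = 1.271e-06 m²
R_3 = (1.62×10^-8)(532)/(1.271e-06) = 6.782 Ω
R_total = R_1 + R_2 + R_3 = 20.2 Ω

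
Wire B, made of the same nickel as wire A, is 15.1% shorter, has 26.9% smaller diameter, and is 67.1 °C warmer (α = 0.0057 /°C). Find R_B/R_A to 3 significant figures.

2.20

R ∝ ρL/d² with ρ ∝ (1+αΔT), so R_B/R_A = (1 − 15.1/100) × (1 − 26.9/100)⁻² × (1 + 0.0057×67.1)
= 0.849 × 1.871 × 1.383 = 2.20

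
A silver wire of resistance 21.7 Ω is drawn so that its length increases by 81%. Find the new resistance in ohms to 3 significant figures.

k = 1 + 81/100 = 1.81; volume constant ⇒ A' = A/k, so R' = k²R.
R' = 3.276 × 21.7 = 71.1 Ω

71.1 Ω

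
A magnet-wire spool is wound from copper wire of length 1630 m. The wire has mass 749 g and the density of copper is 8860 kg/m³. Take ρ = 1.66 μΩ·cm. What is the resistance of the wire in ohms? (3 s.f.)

ρ = 1.66 μΩ·cm = 1.66×10^-8 Ω·m
A = m/(density·L) = 0.749/(8860×1630) = 5.1863e-08 m²
R = ρL/A = (1.66×10^-8)(1630)/(5.1863e-08) = 522 Ω

522 Ω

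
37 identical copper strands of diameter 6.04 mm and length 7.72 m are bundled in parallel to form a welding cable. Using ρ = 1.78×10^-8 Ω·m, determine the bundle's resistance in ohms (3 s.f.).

A_strand = π(3.0200e-03 m)² = 2.865e-05 m²
R_strand = ρL/A = (1.78×10^-8)(7.72)/(2.865e-05) = 0.004796 Ω
R_total = R_strand/N = 0.004796/37 = 1.30×10^-4 Ω

1.30×10^-4 Ω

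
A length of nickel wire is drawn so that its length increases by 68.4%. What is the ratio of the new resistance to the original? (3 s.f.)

2.84

k = 1 + 68.4/100 = 1.684; volume constant ⇒ A' = A/k, so R' = k²R.
Factor = 2.84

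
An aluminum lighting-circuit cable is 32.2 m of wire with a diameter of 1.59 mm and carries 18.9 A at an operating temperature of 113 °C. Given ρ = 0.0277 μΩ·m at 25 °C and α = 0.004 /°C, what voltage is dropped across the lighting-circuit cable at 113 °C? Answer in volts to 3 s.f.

11.5 V

ρ = 0.0277 μΩ·m = 2.77×10^-8 Ω·m
A = π(d/2)² = π(7.9500e-04 m)² = 1.986e-06 m²
R₍25₎ = ρL/A = (2.77×10^-8)(32.2)/(1.986e-06) = 0.4492 Ω
R₍113₎ = R₍25₎(1 + αΔT) = 0.4492 × (1 + 0.004×88) = 0.6073 Ω
V = IR = 18.9 × 0.6073 = 11.5 V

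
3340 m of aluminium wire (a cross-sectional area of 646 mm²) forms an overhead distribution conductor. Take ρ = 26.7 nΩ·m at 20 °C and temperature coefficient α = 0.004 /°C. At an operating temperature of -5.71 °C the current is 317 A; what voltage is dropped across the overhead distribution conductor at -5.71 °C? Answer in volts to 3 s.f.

ρ = 26.7 nΩ·m = 2.67×10^-8 Ω·m
A = 646 mm² = 6.460e-04 m²
R₍20₎ = ρL/A = (2.67×10^-8)(3340)/(6.460e-04) = 0.138 Ω
R₍-5.71₎ = R₍20₎(1 + αΔT) = 0.138 × (1 + 0.004×-25.7) = 0.1238 Ω
V = IR = 317 × 0.1238 = 39.3 V

39.3 V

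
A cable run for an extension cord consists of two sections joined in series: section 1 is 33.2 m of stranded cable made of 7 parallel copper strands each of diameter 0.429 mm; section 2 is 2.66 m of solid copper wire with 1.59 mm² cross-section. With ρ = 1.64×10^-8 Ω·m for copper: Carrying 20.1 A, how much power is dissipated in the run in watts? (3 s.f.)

228 W

Section 1: A_strand = π(2.1450e-04)² = 1.445e-07 m²; R₁ = ρL/(N·A_s) = (1.64×10^-8)(33.2)/(7×1.445e-07) = 0.5381 Ω
Section 2: A = 1.59 mm² = 1.590e-06 m²
R₂ = (1.64×10^-8)(2.66)/(1.590e-06) = 0.02744 Ω
R = R₁ + R₂ = 0.5656 Ω
P = I²R = (20.1)² × 0.5656 = 228 W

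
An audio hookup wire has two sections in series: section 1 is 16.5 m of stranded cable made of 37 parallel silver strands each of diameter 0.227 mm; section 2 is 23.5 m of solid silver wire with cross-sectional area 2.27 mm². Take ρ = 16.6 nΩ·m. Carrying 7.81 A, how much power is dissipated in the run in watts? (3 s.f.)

21.6 W

ρ = 16.6 nΩ·m = 1.66×10^-8 Ω·m
Section 1: A_strand = π(1.1350e-04)² = 4.047e-08 m²; R₁ = ρL/(N·A_s) = (1.66×10^-8)(16.5)/(37×4.047e-08) = 0.1829 Ω
Section 2: A = 2.27 mm² = 2.270e-06 m²
R₂ = (1.66×10^-8)(23.5)/(2.270e-06) = 0.1719 Ω
R = R₁ + R₂ = 0.3548 Ω
P = I²R = (7.81)² × 0.3548 = 21.6 W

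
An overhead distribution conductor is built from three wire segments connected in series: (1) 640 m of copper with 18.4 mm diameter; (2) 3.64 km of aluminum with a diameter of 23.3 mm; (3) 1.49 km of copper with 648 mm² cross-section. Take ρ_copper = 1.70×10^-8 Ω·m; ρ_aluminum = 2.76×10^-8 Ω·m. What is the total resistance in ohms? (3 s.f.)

Seg 1: A = π(d/2)² = π(9.2000e-03 m)² = 2.659e-04 m²
R_1 = (1.70×10^-8)(640)/(2.659e-04) = 0.04092 Ω
Seg 2: A = π(d/2)² = π(1.1650e-02 m)² = 4.264e-04 m²
R_2 = (2.76×10^-8)(3640)/(4.264e-04) = 0.2356 Ω
Seg 3: A = 648 mm² = 6.480e-04 m²
R_3 = (1.70×10^-8)(1490)/(6.480e-04) = 0.03909 Ω
R_total = R_1 + R_2 + R_3 = 0.316 Ω

0.316 Ω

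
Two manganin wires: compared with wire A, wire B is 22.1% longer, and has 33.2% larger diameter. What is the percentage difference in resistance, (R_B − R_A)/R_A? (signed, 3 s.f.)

R ∝ L/d², so R_B/R_A = (1 + 22.1/100) × (1 + 33.2/100)⁻²
= 1.221 × 0.5636 = 0.6882
(R_B − R_A)/R_A = 0.6882 − 1 = -31.2%

-31.2%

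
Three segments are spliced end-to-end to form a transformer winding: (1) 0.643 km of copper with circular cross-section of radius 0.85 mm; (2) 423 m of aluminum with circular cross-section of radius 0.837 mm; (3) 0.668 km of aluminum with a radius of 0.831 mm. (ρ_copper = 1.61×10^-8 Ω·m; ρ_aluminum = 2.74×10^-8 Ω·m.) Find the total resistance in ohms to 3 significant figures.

Seg 1: A = πr² = π(8.5000e-04 m)² = 2.270e-06 m²
R_1 = (1.61×10^-8)(643)/(2.270e-06) = 4.561 Ω
Seg 2: A = πr² = π(8.3700e-04 m)² = 2.201e-06 m²
R_2 = (2.74×10^-8)(423)/(2.201e-06) = 5.266 Ω
Seg 3: A = πr² = π(8.3100e-04 m)² = 2.169e-06 m²
R_3 = (2.74×10^-8)(668)/(2.169e-06) = 8.437 Ω
R_total = R_1 + R_2 + R_3 = 18.3 Ω

18.3 Ω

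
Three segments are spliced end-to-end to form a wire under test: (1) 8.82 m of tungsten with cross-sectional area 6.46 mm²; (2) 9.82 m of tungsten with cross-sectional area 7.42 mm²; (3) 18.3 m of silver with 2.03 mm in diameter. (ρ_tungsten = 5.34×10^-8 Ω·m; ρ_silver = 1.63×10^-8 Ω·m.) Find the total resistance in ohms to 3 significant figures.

Seg 1: A = 6.46 mm² = 6.460e-06 m²
R_1 = (5.34×10^-8)(8.82)/(6.460e-06) = 0.07291 Ω
Seg 2: A = 7.42 mm² = 7.420e-06 m²
R_2 = (5.34×10^-8)(9.82)/(7.420e-06) = 0.07067 Ω
Seg 3: A = π(d/2)² = π(1.0150e-03 m)² = 3.237e-06 m²
R_3 = (1.63×10^-8)(18.3)/(3.237e-06) = 0.09216 Ω
R_total = R_1 + R_2 + R_3 = 0.236 Ω

0.236 Ω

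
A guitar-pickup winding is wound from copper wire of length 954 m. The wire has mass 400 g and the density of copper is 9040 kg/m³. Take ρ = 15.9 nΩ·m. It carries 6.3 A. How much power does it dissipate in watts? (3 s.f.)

ρ = 15.9 nΩ·m = 1.59×10^-8 Ω·m
A = m/(density·L) = 0.4/(9040×954) = 4.6381e-08 m²
R = ρL/A = (1.59×10^-8)(954)/(4.6381e-08) = 327 Ω
P = I²R = (6.3)² × 327 = 13000 W

13000 W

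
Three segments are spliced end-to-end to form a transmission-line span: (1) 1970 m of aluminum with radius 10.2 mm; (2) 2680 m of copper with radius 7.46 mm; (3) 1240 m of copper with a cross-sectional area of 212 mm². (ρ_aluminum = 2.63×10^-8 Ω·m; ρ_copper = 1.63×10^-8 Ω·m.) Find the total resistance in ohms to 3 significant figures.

0.504 Ω

Seg 1: A = πr² = π(1.0200e-02 m)² = 3.269e-04 m²
R_1 = (2.63×10^-8)(1970)/(3.269e-04) = 0.1585 Ω
Seg 2: A = πr² = π(7.4600e-03 m)² = 1.748e-04 m²
R_2 = (1.63×10^-8)(2680)/(1.748e-04) = 0.2499 Ω
Seg 3: A = 212 mm² = 2.120e-04 m²
R_3 = (1.63×10^-8)(1240)/(2.120e-04) = 0.09534 Ω
R_total = R_1 + R_2 + R_3 = 0.504 Ω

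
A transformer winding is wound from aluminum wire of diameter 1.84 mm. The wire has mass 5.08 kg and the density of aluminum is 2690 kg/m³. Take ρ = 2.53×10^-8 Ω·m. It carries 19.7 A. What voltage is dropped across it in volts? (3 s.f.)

133 V

A = π(d/2)² = π(9.2000e-04 m)² = 2.6590e-06 m²
L = m/(density·A) = 5.08/(2690×2.6590e-06) = 710.2 m
R = ρL/A = (2.53×10^-8)(710.2)/(2.6590e-06) = 6.757 Ω
V = IR = 19.7 × 6.757 = 133 V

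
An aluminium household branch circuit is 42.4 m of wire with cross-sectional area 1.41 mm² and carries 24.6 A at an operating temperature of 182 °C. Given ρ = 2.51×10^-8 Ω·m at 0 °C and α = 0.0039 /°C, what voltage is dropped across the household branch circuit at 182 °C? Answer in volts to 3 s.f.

A = 1.41 mm² = 1.410e-06 m²
R₍0₎ = ρL/A = (2.51×10^-8)(42.4)/(1.410e-06) = 0.7548 Ω
R₍182₎ = R₍0₎(1 + αΔT) = 0.7548 × (1 + 0.0039×182) = 1.291 Ω
V = IR = 24.6 × 1.291 = 31.7 V

31.7 V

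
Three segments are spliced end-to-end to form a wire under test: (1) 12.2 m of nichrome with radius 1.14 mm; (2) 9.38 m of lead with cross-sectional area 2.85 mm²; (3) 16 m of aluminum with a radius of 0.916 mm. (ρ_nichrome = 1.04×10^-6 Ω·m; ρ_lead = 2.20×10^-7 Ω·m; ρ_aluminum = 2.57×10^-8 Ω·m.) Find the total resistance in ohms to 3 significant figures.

3.99 Ω

Seg 1: A = πr² = π(1.1400e-03 m)² = 4.083e-06 m²
R_1 = (1.04×10^-6)(12.2)/(4.083e-06) = 3.108 Ω
Seg 2: A = 2.85 mm² = 2.850e-06 m²
R_2 = (2.20×10^-7)(9.38)/(2.850e-06) = 0.7241 Ω
Seg 3: A = πr² = π(9.1600e-04 m)² = 2.636e-06 m²
R_3 = (2.57×10^-8)(16)/(2.636e-06) = 0.156 Ω
R_total = R_1 + R_2 + R_3 = 3.99 Ω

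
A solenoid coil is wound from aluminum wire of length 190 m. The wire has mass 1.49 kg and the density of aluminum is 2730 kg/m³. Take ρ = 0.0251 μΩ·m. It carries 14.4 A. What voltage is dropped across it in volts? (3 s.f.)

ρ = 0.0251 μΩ·m = 2.51×10^-8 Ω·m
A = m/(density·L) = 1.49/(2730×190) = 2.8726e-06 m²
R = ρL/A = (2.51×10^-8)(190)/(2.8726e-06) = 1.66 Ω
V = IR = 14.4 × 1.66 = 23.9 V

23.9 V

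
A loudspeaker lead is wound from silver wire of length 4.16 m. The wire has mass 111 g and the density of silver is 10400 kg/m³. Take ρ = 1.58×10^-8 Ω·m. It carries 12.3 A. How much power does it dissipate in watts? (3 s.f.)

3.88 W

A = m/(density·L) = 0.111/(10400×4.16) = 2.5656e-06 m²
R = ρL/A = (1.58×10^-8)(4.16)/(2.5656e-06) = 0.02562 Ω
P = I²R = (12.3)² × 0.02562 = 3.88 W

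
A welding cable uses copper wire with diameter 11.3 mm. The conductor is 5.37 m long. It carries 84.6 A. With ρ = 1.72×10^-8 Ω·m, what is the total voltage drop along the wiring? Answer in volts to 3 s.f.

A = π(d/2)² = π(5.6500e-03 m)² = 1.003e-04 m²
R = ρL/A = (1.72×10^-8)(5.37)/(1.003e-04) = 9.210×10^-4 Ω
V = IR = 84.6 × 9.210×10^-4 = 0.0779 V

0.0779 V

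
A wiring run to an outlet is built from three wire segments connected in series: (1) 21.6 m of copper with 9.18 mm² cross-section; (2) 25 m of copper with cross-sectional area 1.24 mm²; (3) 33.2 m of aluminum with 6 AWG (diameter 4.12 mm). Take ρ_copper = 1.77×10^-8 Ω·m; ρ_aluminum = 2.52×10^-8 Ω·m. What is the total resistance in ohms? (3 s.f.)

0.461 Ω

Seg 1: A = 9.18 mm² = 9.180e-06 m²
R_1 = (1.77×10^-8)(21.6)/(9.180e-06) = 0.04165 Ω
Seg 2: A = 1.24 mm² = 1.240e-06 m²
R_2 = (1.77×10^-8)(25)/(1.240e-06) = 0.3569 Ω
Seg 3: A = π(4.12/2 mm)² = π(2.0600e-03 m)² = 1.333e-05 m²
R_3 = (2.52×10^-8)(33.2)/(1.333e-05) = 0.06276 Ω
R_total = R_1 + R_2 + R_3 = 0.461 Ω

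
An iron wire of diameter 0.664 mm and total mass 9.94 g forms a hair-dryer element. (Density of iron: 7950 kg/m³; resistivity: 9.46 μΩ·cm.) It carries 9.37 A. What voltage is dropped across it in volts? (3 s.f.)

ρ = 9.46 μΩ·cm = 9.46×10^-8 Ω·m
A = π(d/2)² = π(3.3200e-04 m)² = 3.4628e-07 m²
L = m/(density·A) = 0.00994/(7950×3.4628e-07) = 3.611 m
R = ρL/A = (9.46×10^-8)(3.611)/(3.4628e-07) = 0.9864 Ω
V = IR = 9.37 × 0.9864 = 9.24 V

9.24 V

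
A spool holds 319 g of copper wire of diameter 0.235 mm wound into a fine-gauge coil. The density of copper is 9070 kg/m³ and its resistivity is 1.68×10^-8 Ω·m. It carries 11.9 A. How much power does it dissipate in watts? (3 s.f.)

A = π(d/2)² = π(1.1750e-04 m)² = 4.3374e-08 m²
L = m/(density·A) = 0.319/(9070×4.3374e-08) = 810.9 m
R = ρL/A = (1.68×10^-8)(810.9)/(4.3374e-08) = 314.1 Ω
P = I²R = (11.9)² × 314.1 = 44500 W

44500 W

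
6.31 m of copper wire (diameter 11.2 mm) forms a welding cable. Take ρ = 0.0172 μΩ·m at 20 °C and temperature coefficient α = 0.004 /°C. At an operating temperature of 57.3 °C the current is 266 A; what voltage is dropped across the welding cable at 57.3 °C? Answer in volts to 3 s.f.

0.337 V

ρ = 0.0172 μΩ·m = 1.72×10^-8 Ω·m
A = π(d/2)² = π(5.6000e-03 m)² = 9.852e-05 m²
R₍20₎ = ρL/A = (1.72×10^-8)(6.31)/(9.852e-05) = 0.001102 Ω
R₍57.3₎ = R₍20₎(1 + αΔT) = 0.001102 × (1 + 0.004×37.3) = 0.001266 Ω
V = IR = 266 × 0.001266 = 0.337 V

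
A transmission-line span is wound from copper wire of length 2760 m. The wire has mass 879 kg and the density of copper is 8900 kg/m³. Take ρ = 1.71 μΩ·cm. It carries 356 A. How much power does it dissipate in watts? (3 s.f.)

1.67×10^5 W

ρ = 1.71 μΩ·cm = 1.71×10^-8 Ω·m
A = m/(density·L) = 879/(8900×2760) = 3.5784e-05 m²
R = ρL/A = (1.71×10^-8)(2760)/(3.5784e-05) = 1.319 Ω
P = I²R = (356)² × 1.319 = 1.67×10^5 W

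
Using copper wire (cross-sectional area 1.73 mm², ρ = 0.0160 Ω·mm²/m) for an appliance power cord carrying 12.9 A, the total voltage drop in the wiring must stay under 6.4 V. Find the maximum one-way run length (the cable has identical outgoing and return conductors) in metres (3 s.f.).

26.8 m

ρ = 0.0160 Ω·mm²/m = 1.60×10^-8 Ω·m
A = 1.73 mm² = 1.730e-06 m²
L_max = V_max·A/(2·ρI) = (6.4)(1.730e-06)/(2×1.60×10^-8×12.9) = 26.8 m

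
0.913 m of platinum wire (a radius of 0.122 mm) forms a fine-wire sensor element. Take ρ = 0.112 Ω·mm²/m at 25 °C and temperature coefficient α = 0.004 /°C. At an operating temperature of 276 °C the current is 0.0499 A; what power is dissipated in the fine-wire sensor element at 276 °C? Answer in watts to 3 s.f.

ρ = 0.112 Ω·mm²/m = 1.12×10^-7 Ω·m
A = πr² = π(1.2200e-04 m)² = 4.676e-08 m²
R₍25₎ = ρL/A = (1.12×10^-7)(0.913)/(4.676e-08) = 2.187 Ω
R₍276₎ = R₍25₎(1 + αΔT) = 2.187 × (1 + 0.004×251) = 4.382 Ω
P = I²R = (0.0499)² × 4.382 = 0.0109 W

0.0109 W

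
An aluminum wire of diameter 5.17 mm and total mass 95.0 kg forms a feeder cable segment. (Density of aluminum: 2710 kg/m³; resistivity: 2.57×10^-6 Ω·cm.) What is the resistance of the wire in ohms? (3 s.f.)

ρ = 2.57×10^-6 Ω·cm = 2.57×10^-8 Ω·m
A = π(d/2)² = π(2.5850e-03 m)² = 2.0993e-05 m²
L = m/(density·A) = 95/(2710×2.0993e-05) = 1670 m
R = ρL/A = (2.57×10^-8)(1670)/(2.0993e-05) = 2.04 Ω

2.04 Ω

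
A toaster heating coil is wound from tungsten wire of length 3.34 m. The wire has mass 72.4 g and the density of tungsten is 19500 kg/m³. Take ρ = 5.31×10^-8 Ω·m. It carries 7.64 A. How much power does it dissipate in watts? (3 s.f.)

A = m/(density·L) = 0.0724/(19500×3.34) = 1.1116e-06 m²
R = ρL/A = (5.31×10^-8)(3.34)/(1.1116e-06) = 0.1595 Ω
P = I²R = (7.64)² × 0.1595 = 9.31 W

9.31 W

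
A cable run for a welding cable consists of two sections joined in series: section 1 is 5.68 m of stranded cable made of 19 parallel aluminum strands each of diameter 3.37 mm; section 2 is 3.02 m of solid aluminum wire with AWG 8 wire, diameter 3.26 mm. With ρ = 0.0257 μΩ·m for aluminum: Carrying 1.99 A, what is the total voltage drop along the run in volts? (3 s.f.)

0.0202 V

ρ = 0.0257 μΩ·m = 2.57×10^-8 Ω·m
Section 1: A_strand = π(1.6850e-03)² = 8.920e-06 m²; R₁ = ρL/(N·A_s) = (2.57×10^-8)(5.68)/(19×8.920e-06) = 8.613×10^-4 Ω
Section 2: A = π(3.26/2 mm)² = π(1.6300e-03 m)² = 8.347e-06 m²
R₂ = (2.57×10^-8)(3.02)/(8.347e-06) = 0.009299 Ω
R = R₁ + R₂ = 0.01016 Ω
V = IR = 1.99 × 0.01016 = 0.0202 V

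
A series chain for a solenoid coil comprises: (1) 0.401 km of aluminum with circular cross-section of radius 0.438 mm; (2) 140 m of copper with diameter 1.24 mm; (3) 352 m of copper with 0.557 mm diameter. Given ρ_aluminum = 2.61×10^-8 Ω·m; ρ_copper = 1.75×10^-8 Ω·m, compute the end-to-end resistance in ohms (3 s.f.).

Seg 1: A = πr² = π(4.3800e-04 m)² = 6.027e-07 m²
R_1 = (2.61×10^-8)(401)/(6.027e-07) = 17.37 Ω
Seg 2: A = π(d/2)² = π(6.2000e-04 m)² = 1.208e-06 m²
R_2 = (1.75×10^-8)(140)/(1.208e-06) = 2.029 Ω
Seg 3: A = π(d/2)² = π(2.7850e-04 m)² = 2.437e-07 m²
R_3 = (1.75×10^-8)(352)/(2.437e-07) = 25.28 Ω
R_total = R_1 + R_2 + R_3 = 44.7 Ω

44.7 Ω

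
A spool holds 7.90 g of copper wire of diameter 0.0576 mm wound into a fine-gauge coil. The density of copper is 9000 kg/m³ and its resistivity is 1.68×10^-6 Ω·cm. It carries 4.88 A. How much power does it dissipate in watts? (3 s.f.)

51700 W

ρ = 1.68×10^-6 Ω·cm = 1.68×10^-8 Ω·m
A = π(d/2)² = π(2.8800e-05 m)² = 2.6058e-09 m²
L = m/(density·A) = 0.0079/(9000×2.6058e-09) = 336.9 m
R = ρL/A = (1.68×10^-8)(336.9)/(2.6058e-09) = 2172 Ω
P = I²R = (4.88)² × 2172 = 51700 W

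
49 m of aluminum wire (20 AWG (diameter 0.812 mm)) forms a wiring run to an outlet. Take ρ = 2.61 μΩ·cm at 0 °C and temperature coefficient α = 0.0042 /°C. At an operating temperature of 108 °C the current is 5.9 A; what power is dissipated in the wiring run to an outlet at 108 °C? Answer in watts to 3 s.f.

125 W

ρ = 2.61 μΩ·cm = 2.61×10^-8 Ω·m
A = π(0.812/2 mm)² = π(4.0600e-04 m)² = 5.178e-07 m²
R₍0₎ = ρL/A = (2.61×10^-8)(49)/(5.178e-07) = 2.47 Ω
R₍108₎ = R₍0₎(1 + αΔT) = 2.47 × (1 + 0.0042×108) = 3.59 Ω
P = I²R = (5.9)² × 3.59 = 125 W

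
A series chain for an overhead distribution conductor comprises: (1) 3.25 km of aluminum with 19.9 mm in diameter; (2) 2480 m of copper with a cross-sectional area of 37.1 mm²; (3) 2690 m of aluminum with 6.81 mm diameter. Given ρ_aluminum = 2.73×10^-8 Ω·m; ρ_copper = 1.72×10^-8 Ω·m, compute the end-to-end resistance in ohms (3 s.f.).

3.45 Ω

Seg 1: A = π(d/2)² = π(9.9500e-03 m)² = 3.110e-04 m²
R_1 = (2.73×10^-8)(3250)/(3.110e-04) = 0.2853 Ω
Seg 2: A = 37.1 mm² = 3.710e-05 m²
R_2 = (1.72×10^-8)(2480)/(3.710e-05) = 1.15 Ω
Seg 3: A = π(d/2)² = π(3.4050e-03 m)² = 3.642e-05 m²
R_3 = (2.73×10^-8)(2690)/(3.642e-05) = 2.016 Ω
R_total = R_1 + R_2 + R_3 = 3.45 Ω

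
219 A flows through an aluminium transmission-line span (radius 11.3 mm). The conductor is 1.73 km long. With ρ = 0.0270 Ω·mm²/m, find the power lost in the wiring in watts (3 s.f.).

ρ = 0.0270 Ω·mm²/m = 2.70×10^-8 Ω·m
A = πr² = π(1.1300e-02 m)² = 4.011e-04 m²
R = ρL/A = (2.70×10^-8)(1730)/(4.011e-04) = 0.1164 Ω
P = I²R = (219)² × 0.1164 = 5580 W

5580 W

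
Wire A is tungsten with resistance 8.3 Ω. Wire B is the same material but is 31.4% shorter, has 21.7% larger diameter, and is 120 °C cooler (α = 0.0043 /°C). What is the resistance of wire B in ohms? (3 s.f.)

R ∝ ρL/d² with ρ ∝ (1+αΔT), so R_B/R_A = (1 − 31.4/100) × (1 + 21.7/100)⁻² × (1 − 0.0043×120)
= 0.686 × 0.6752 × 0.484 = 0.2242
R_B = 0.2242 × 8.3 = 1.86 Ω

1.86 Ω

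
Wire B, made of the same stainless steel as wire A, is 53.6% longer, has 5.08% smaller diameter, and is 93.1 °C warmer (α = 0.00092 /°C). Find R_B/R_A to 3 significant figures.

1.85

R ∝ ρL/d² with ρ ∝ (1+αΔT), so R_B/R_A = (1 + 53.6/100) × (1 − 5.08/100)⁻² × (1 + 0.00092×93.1)
= 1.536 × 1.11 × 1.086 = 1.85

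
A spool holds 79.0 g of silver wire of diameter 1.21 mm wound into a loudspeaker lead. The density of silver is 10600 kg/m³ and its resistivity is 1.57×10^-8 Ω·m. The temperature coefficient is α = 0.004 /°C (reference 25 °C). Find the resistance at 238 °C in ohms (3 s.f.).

0.164 Ω

A = π(d/2)² = π(6.0500e-04 m)² = 1.1499e-06 m²
L = m/(density·A) = 0.079/(10600×1.1499e-06) = 6.481 m
R = ρL/A = (1.57×10^-8)(6.481)/(1.1499e-06) = 0.08849 Ω
R(238 °C) = 0.08849 × (1 + 0.004×213) = 0.164 Ω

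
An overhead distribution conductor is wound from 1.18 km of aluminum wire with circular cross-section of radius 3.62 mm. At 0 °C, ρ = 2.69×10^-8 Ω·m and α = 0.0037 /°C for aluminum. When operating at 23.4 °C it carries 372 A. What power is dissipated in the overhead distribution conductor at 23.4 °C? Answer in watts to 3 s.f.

1.16×10^5 W

A = πr² = π(3.6200e-03 m)² = 4.117e-05 m²
R₍0₎ = ρL/A = (2.69×10^-8)(1180)/(4.117e-05) = 0.771 Ω
R₍23.4₎ = R₍0₎(1 + αΔT) = 0.771 × (1 + 0.0037×23.4) = 0.8378 Ω
P = I²R = (372)² × 0.8378 = 1.16×10^5 W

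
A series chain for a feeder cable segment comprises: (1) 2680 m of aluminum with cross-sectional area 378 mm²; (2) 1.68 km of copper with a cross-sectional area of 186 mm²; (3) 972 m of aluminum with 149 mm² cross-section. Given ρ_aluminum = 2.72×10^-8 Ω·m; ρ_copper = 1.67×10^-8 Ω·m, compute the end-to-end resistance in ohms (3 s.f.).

Seg 1: A = 378 mm² = 3.780e-04 m²
R_1 = (2.72×10^-8)(2680)/(3.780e-04) = 0.1928 Ω
Seg 2: A = 186 mm² = 1.860e-04 m²
R_2 = (1.67×10^-8)(1680)/(1.860e-04) = 0.1508 Ω
Seg 3: A = 149 mm² = 1.490e-04 m²
R_3 = (2.72×10^-8)(972)/(1.490e-04) = 0.1774 Ω
R_total = R_1 + R_2 + R_3 = 0.521 Ω

0.521 Ω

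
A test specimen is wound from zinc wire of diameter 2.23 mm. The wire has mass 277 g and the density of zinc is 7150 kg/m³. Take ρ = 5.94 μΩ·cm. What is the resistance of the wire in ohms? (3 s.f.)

ρ = 5.94 μΩ·cm = 5.94×10^-8 Ω·m
A = π(d/2)² = π(1.1150e-03 m)² = 3.9057e-06 m²
L = m/(density·A) = 0.277/(7150×3.9057e-06) = 9.919 m
R = ρL/A = (5.94×10^-8)(9.919)/(3.9057e-06) = 0.151 Ω

0.151 Ω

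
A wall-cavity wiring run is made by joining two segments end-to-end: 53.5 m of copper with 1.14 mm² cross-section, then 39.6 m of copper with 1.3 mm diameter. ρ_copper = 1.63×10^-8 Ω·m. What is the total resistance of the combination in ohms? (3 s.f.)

Segment 1: A = 1.14 mm² = 1.140e-06 m²
R₁ = ρL/A = (1.63×10^-8)(53.5)/(1.140e-06) = 0.765 Ω
Segment 2: A = π(d/2)² = π(6.5000e-04 m)² = 1.327e-06 m²
R₂ = (1.63×10^-8)(39.6)/(1.327e-06) = 0.4863 Ω
R = R₁ + R₂ = 1.25 Ω

1.25 Ω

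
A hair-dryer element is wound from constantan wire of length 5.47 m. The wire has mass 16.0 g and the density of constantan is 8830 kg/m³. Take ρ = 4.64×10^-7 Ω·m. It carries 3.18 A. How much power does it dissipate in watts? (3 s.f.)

77.5 W

A = m/(density·L) = 0.016/(8830×5.47) = 3.3126e-07 m²
R = ρL/A = (4.64×10^-7)(5.47)/(3.3126e-07) = 7.662 Ω
P = I²R = (3.18)² × 7.662 = 77.5 W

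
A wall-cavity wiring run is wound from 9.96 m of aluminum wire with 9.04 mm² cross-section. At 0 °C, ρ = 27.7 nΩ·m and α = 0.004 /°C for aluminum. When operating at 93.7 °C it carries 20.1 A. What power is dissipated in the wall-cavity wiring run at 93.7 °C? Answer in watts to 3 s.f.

ρ = 27.7 nΩ·m = 2.77×10^-8 Ω·m
A = 9.04 mm² = 9.040e-06 m²
R₍0₎ = ρL/A = (2.77×10^-8)(9.96)/(9.040e-06) = 0.03052 Ω
R₍93.7₎ = R₍0₎(1 + αΔT) = 0.03052 × (1 + 0.004×93.7) = 0.04196 Ω
P = I²R = (20.1)² × 0.04196 = 17.0 W

17.0 W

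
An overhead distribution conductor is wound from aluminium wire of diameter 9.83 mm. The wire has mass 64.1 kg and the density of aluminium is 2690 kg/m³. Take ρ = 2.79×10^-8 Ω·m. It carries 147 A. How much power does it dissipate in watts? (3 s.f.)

A = π(d/2)² = π(4.9150e-03 m)² = 7.5892e-05 m²
L = m/(density·A) = 64.1/(2690×7.5892e-05) = 314 m
R = ρL/A = (2.79×10^-8)(314)/(7.5892e-05) = 0.1154 Ω
P = I²R = (147)² × 0.1154 = 2490 W

2490 W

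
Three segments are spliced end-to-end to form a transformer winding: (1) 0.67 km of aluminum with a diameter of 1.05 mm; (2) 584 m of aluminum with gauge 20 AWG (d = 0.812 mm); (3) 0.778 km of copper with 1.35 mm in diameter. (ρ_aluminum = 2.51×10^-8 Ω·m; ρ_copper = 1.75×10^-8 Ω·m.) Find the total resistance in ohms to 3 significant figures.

Seg 1: A = π(d/2)² = π(5.2500e-04 m)² = 8.659e-07 m²
R_1 = (2.51×10^-8)(670)/(8.659e-07) = 19.42 Ω
Seg 2: A = π(0.812/2 mm)² = π(4.0600e-04 m)² = 5.178e-07 m²
R_2 = (2.51×10^-8)(584)/(5.178e-07) = 28.31 Ω
Seg 3: A = π(d/2)² = π(6.7500e-04 m)² = 1.431e-06 m²
R_3 = (1.75×10^-8)(778)/(1.431e-06) = 9.512 Ω
R_total = R_1 + R_2 + R_3 = 57.2 Ω

57.2 Ω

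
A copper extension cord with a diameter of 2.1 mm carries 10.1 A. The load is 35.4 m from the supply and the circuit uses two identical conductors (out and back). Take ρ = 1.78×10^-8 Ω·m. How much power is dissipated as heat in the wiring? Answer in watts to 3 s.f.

37.1 W

A = π(d/2)² = π(1.0500e-03 m)² = 3.464e-06 m²
Total conductor length (both ways) L = 2 × 35.4 = 70.8 m
R = ρL/A = (1.78×10^-8)(70.8)/(3.464e-06) = 0.3639 Ω
P = I²R = (10.1)² × 0.3639 = 37.1 W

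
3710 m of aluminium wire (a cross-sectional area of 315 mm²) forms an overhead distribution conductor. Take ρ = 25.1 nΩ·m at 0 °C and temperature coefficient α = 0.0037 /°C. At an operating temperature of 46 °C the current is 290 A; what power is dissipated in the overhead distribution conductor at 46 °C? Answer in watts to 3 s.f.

ρ = 25.1 nΩ·m = 2.51×10^-8 Ω·m
A = 315 mm² = 3.150e-04 m²
R₍0₎ = ρL/A = (2.51×10^-8)(3710)/(3.150e-04) = 0.2956 Ω
R₍46₎ = R₍0₎(1 + αΔT) = 0.2956 × (1 + 0.0037×46) = 0.3459 Ω
P = I²R = (290)² × 0.3459 = 29100 W

29100 W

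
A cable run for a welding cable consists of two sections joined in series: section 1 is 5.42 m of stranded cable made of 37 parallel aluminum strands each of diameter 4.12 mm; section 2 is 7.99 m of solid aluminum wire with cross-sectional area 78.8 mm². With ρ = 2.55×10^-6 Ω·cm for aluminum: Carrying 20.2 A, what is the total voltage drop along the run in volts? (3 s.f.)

ρ = 2.55×10^-6 Ω·cm = 2.55×10^-8 Ω·m
Section 1: A_strand = π(2.0600e-03)² = 1.333e-05 m²; R₁ = ρL/(N·A_s) = (2.55×10^-8)(5.42)/(37×1.333e-05) = 2.802×10^-4 Ω
Section 2: A = 78.8 mm² = 7.880e-05 m²
R₂ = (2.55×10^-8)(7.99)/(7.880e-05) = 0.002586 Ω
R = R₁ + R₂ = 0.002866 Ω
V = IR = 20.2 × 0.002866 = 0.0579 V

0.0579 V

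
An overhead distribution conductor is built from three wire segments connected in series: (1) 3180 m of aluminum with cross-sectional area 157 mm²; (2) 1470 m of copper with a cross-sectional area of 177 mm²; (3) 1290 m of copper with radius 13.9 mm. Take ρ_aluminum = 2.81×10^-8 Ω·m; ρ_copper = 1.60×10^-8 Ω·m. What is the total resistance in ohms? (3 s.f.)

Seg 1: A = 157 mm² = 1.570e-04 m²
R_1 = (2.81×10^-8)(3180)/(1.570e-04) = 0.5692 Ω
Seg 2: A = 177 mm² = 1.770e-04 m²
R_2 = (1.60×10^-8)(1470)/(1.770e-04) = 0.1329 Ω
Seg 3: A = πr² = π(1.3900e-02 m)² = 6.070e-04 m²
R_3 = (1.60×10^-8)(1290)/(6.070e-04) = 0.034 Ω
R_total = R_1 + R_2 + R_3 = 0.736 Ω

0.736 Ω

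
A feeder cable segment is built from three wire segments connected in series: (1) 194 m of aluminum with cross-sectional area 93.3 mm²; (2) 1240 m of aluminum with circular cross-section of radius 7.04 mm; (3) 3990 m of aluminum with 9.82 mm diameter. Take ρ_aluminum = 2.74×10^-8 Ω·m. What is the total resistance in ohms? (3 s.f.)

1.72 Ω

Seg 1: A = 93.3 mm² = 9.330e-05 m²
R_1 = (2.74×10^-8)(194)/(9.330e-05) = 0.05697 Ω
Seg 2: A = πr² = π(7.0400e-03 m)² = 1.557e-04 m²
R_2 = (2.74×10^-8)(1240)/(1.557e-04) = 0.2182 Ω
Seg 3: A = π(d/2)² = π(4.9100e-03 m)² = 7.574e-05 m²
R_3 = (2.74×10^-8)(3990)/(7.574e-05) = 1.443 Ω
R_total = R_1 + R_2 + R_3 = 1.72 Ω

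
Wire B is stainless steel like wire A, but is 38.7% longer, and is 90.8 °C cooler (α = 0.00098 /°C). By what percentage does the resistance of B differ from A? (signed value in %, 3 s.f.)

R ∝ ρL/d² with ρ ∝ (1+αΔT), so R_B/R_A = (1 + 38.7/100) × (1 − 0.00098×90.8)
= 1.387 × 0.911 = 1.264
(R_B − R_A)/R_A = 1.264 − 1 = 26.4%

26.4%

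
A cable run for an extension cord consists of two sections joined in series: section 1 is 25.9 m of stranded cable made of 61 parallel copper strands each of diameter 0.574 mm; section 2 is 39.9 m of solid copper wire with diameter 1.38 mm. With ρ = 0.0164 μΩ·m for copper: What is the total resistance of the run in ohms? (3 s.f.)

0.464 Ω

ρ = 0.0164 μΩ·m = 1.64×10^-8 Ω·m
Section 1: A_strand = π(2.8700e-04)² = 2.588e-07 m²; R₁ = ρL/(N·A_s) = (1.64×10^-8)(25.9)/(61×2.588e-07) = 0.02691 Ω
Section 2: A = π(d/2)² = π(6.9000e-04 m)² = 1.496e-06 m²
R₂ = (1.64×10^-8)(39.9)/(1.496e-06) = 0.4375 Ω
R = R₁ + R₂ = 0.464 Ω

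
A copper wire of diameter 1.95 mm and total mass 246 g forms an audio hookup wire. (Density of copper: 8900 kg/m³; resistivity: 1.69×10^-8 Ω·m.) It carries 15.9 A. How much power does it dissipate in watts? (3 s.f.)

A = π(d/2)² = π(9.7500e-04 m)² = 2.9865e-06 m²
L = m/(density·A) = 0.246/(8900×2.9865e-06) = 9.255 m
R = ρL/A = (1.69×10^-8)(9.255)/(2.9865e-06) = 0.05237 Ω
P = I²R = (15.9)² × 0.05237 = 13.2 W

13.2 W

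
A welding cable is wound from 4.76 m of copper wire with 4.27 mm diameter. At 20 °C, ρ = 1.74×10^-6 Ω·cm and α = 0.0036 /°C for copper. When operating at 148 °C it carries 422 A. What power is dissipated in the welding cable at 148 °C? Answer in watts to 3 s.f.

ρ = 1.74×10^-6 Ω·cm = 1.74×10^-8 Ω·m
A = π(d/2)² = π(2.1350e-03 m)² = 1.432e-05 m²
R₍20₎ = ρL/A = (1.74×10^-8)(4.76)/(1.432e-05) = 0.005784 Ω
R₍148₎ = R₍20₎(1 + αΔT) = 0.005784 × (1 + 0.0036×128) = 0.008449 Ω
P = I²R = (422)² × 0.008449 = 1500 W

1500 W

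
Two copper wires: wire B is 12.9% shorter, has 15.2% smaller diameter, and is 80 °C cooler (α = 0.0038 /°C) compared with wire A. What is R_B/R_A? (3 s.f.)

R ∝ ρL/d² with ρ ∝ (1+αΔT), so R_B/R_A = (1 − 12.9/100) × (1 − 15.2/100)⁻² × (1 − 0.0038×80)
= 0.871 × 1.391 × 0.696 = 0.843

0.843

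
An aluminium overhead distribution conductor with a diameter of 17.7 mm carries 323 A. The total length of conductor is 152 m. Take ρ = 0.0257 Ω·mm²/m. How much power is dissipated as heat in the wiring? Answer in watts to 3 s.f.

ρ = 0.0257 Ω·mm²/m = 2.57×10^-8 Ω·m
A = π(d/2)² = π(8.8500e-03 m)² = 2.461e-04 m²
R = ρL/A = (2.57×10^-8)(152)/(2.461e-04) = 0.01588 Ω
P = I²R = (323)² × 0.01588 = 1660 W

1660 W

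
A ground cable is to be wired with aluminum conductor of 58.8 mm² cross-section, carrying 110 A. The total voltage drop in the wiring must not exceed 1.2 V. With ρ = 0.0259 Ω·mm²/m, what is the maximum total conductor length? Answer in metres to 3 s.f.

ρ = 0.0259 Ω·mm²/m = 2.59×10^-8 Ω·m
A = 58.8 mm² = 5.880e-05 m²
L_max = V_max·A/(1·ρI) = (1.2)(5.880e-05)/(2.59×10^-8×110) = 24.8 m

24.8 m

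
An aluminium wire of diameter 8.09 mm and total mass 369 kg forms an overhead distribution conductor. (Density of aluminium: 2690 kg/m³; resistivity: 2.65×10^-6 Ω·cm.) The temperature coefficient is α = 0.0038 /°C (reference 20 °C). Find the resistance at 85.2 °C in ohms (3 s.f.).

1.72 Ω

ρ = 2.65×10^-6 Ω·cm = 2.65×10^-8 Ω·m
A = π(d/2)² = π(4.0450e-03 m)² = 5.1403e-05 m²
L = m/(density·A) = 369/(2690×5.1403e-05) = 2669 m
R = ρL/A = (2.65×10^-8)(2669)/(5.1403e-05) = 1.376 Ω
R(85.2 °C) = 1.376 × (1 + 0.0038×65.2) = 1.72 Ω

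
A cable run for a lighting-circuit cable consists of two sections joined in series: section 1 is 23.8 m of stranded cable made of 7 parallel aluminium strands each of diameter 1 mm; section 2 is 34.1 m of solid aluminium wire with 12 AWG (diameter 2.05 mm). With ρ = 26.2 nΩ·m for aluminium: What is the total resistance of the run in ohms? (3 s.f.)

0.384 Ω

ρ = 26.2 nΩ·m = 2.62×10^-8 Ω·m
Section 1: A_strand = π(5.0000e-04)² = 7.854e-07 m²; R₁ = ρL/(N·A_s) = (2.62×10^-8)(23.8)/(7×7.854e-07) = 0.1134 Ω
Section 2: A = π(2.05/2 mm)² = π(1.0250e-03 m)² = 3.301e-06 m²
R₂ = (2.62×10^-8)(34.1)/(3.301e-06) = 0.2707 Ω
R = R₁ + R₂ = 0.384 Ω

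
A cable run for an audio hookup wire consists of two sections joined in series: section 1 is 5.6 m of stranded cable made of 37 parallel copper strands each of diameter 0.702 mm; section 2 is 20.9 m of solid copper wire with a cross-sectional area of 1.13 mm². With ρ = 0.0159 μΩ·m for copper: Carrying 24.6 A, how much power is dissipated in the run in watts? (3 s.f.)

182 W

ρ = 0.0159 μΩ·m = 1.59×10^-8 Ω·m
Section 1: A_strand = π(3.5100e-04)² = 3.870e-07 m²; R₁ = ρL/(N·A_s) = (1.59×10^-8)(5.6)/(37×3.870e-07) = 0.006218 Ω
Section 2: A = 1.13 mm² = 1.130e-06 m²
R₂ = (1.59×10^-8)(20.9)/(1.130e-06) = 0.2941 Ω
R = R₁ + R₂ = 0.3003 Ω
P = I²R = (24.6)² × 0.3003 = 182 W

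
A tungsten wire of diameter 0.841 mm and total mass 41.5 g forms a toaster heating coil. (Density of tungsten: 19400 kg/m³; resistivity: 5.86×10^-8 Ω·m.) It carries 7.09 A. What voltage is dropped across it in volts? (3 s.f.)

2.88 V

A = π(d/2)² = π(4.2050e-04 m)² = 5.5550e-07 m²
L = m/(density·A) = 0.0415/(19400×5.5550e-07) = 3.851 m
R = ρL/A = (5.86×10^-8)(3.851)/(5.5550e-07) = 0.4062 Ω
V = IR = 7.09 × 0.4062 = 2.88 V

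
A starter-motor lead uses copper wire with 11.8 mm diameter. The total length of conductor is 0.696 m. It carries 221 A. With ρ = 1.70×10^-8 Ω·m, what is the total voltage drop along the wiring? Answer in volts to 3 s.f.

A = π(d/2)² = π(5.9000e-03 m)² = 1.094e-04 m²
R = ρL/A = (1.70×10^-8)(0.696)/(1.094e-04) = 1.082×10^-4 Ω
V = IR = 221 × 1.082×10^-4 = 0.0239 V

0.0239 V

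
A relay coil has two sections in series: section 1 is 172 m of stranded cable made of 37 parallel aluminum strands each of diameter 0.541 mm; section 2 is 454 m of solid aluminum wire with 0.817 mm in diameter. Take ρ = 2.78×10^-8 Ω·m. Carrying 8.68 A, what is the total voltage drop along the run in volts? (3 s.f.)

Section 1: A_strand = π(2.7050e-04)² = 2.299e-07 m²; R₁ = ρL/(N·A_s) = (2.78×10^-8)(172)/(37×2.299e-07) = 0.5622 Ω
Section 2: A = π(d/2)² = π(4.0850e-04 m)² = 5.242e-07 m²
R₂ = (2.78×10^-8)(454)/(5.242e-07) = 24.08 Ω
R = R₁ + R₂ = 24.64 Ω
V = IR = 8.68 × 24.64 = 214 V

214 V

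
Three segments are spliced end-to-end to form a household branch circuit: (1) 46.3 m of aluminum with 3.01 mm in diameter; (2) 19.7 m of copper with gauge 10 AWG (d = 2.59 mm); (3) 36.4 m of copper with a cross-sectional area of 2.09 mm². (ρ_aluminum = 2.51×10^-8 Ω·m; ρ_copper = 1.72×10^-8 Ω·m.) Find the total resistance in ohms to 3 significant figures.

Seg 1: A = π(d/2)² = π(1.5050e-03 m)² = 7.116e-06 m²
R_1 = (2.51×10^-8)(46.3)/(7.116e-06) = 0.1633 Ω
Seg 2: A = π(2.59/2 mm)² = π(1.2950e-03 m)² = 5.269e-06 m²
R_2 = (1.72×10^-8)(19.7)/(5.269e-06) = 0.06431 Ω
Seg 3: A = 2.09 mm² = 2.090e-06 m²
R_3 = (1.72×10^-8)(36.4)/(2.090e-06) = 0.2996 Ω
R_total = R_1 + R_2 + R_3 = 0.527 Ω

0.527 Ω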